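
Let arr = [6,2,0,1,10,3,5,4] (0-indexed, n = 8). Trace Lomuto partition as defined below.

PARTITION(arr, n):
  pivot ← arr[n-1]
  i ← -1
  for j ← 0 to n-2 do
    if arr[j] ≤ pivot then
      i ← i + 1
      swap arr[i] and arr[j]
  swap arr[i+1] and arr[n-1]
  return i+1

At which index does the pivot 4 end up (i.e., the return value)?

4

pivot=4, i=-1
j=0: 6>4, skip
j=1: 2≤4, i=0, swap(0,1) ⇒ [2,6,0,1,10,3,5,4]
j=2: 0≤4, i=1, swap(1,2) ⇒ [2,0,6,1,10,3,5,4]
j=3: 1≤4, i=2, swap(2,3) ⇒ [2,0,1,6,10,3,5,4]
j=4: 10>4, skip
j=5: 3≤4, i=3, swap(3,5) ⇒ [2,0,1,3,10,6,5,4]
j=6: 5>4, skip
swap(4,7) ⇒ [2,0,1,3,4,6,5,10]; return 4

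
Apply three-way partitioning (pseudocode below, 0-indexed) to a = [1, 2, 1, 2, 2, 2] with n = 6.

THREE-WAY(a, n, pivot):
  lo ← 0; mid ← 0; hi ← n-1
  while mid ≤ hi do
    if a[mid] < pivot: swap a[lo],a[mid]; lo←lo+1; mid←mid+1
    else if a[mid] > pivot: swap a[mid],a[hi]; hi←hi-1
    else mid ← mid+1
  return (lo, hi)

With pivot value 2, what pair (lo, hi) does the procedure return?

(2, 5)

lo=0 mid=0 hi=5
1<2: swap(0,0), lo=1 mid=1 ⇒ [1, 2, 1, 2, 2, 2]
2=2: mid=2
1<2: swap(1,2), lo=2 mid=3 ⇒ [1, 1, 2, 2, 2, 2]
2=2: mid=4
2=2: mid=5
2=2: mid=6
done. lo=2 hi=5; a=[1, 1, 2, 2, 2, 2]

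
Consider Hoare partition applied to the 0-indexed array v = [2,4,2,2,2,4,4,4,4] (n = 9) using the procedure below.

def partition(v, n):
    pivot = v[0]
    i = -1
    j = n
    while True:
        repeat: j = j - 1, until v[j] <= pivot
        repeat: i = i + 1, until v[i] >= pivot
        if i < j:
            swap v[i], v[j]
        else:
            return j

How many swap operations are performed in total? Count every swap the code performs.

pivot = v[0] = 2; i = -1, j = 9
j→4 (v[4]=2≤2), i→0 (v[0]=2≥2); i<j, swap → [2,4,2,2,2,4,4,4,4]
j→3 (v[3]=2≤2), i→1 (v[1]=4≥2); i<j, swap → [2,2,2,4,2,4,4,4,4]
j→2, i→2; i≥j, return j=2. v = [2,2,2,4,2,4,4,4,4]

2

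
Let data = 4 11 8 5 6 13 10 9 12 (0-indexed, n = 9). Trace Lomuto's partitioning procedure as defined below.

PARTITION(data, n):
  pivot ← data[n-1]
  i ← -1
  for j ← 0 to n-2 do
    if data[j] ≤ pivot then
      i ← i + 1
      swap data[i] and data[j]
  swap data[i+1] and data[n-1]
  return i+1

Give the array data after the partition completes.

pivot = data[8] = 12; i = -1
j=0: data[0]=4 ≤ 12 → i=0, swap data[0],data[0] (no change) → 4 11 8 5 6 13 10 9 12
j=1: data[1]=11 ≤ 12 → i=1, swap data[1],data[1] (no change) → 4 11 8 5 6 13 10 9 12
j=2: data[2]=8 ≤ 12 → i=2, swap data[2],data[2] (no change) → 4 11 8 5 6 13 10 9 12
j=3: data[3]=5 ≤ 12 → i=3, swap data[3],data[3] (no change) → 4 11 8 5 6 13 10 9 12
j=4: data[4]=6 ≤ 12 → i=4, swap data[4],data[4] (no change) → 4 11 8 5 6 13 10 9 12
j=5: data[5]=13 > 12 → no swap
j=6: data[6]=10 ≤ 12 → i=5, swap data[5],data[6] → 4 11 8 5 6 10 13 9 12
j=7: data[7]=9 ≤ 12 → i=6, swap data[6],data[7] → 4 11 8 5 6 10 9 13 12
final swap data[7],data[8] → 4 11 8 5 6 10 9 12 13; return 7

4 11 8 5 6 10 9 12 13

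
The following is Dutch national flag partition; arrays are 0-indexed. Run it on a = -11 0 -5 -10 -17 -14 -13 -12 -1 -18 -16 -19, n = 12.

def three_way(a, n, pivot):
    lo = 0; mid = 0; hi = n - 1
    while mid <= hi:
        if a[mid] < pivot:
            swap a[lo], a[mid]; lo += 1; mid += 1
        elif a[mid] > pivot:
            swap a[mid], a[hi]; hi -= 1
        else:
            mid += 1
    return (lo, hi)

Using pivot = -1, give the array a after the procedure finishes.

lo=0 mid=0 hi=11
-11<-1: swap(0,0), lo=1 mid=1 ⇒ -11 0 -5 -10 -17 -14 -13 -12 -1 -18 -16 -19
0>-1: swap(1,11), hi=10 ⇒ -11 -19 -5 -10 -17 -14 -13 -12 -1 -18 -16 0
-19<-1: swap(1,1), lo=2 mid=2 ⇒ -11 -19 -5 -10 -17 -14 -13 -12 -1 -18 -16 0
-5<-1: swap(2,2), lo=3 mid=3 ⇒ -11 -19 -5 -10 -17 -14 -13 -12 -1 -18 -16 0
-10<-1: swap(3,3), lo=4 mid=4 ⇒ -11 -19 -5 -10 -17 -14 -13 -12 -1 -18 -16 0
-17<-1: swap(4,4), lo=5 mid=5 ⇒ -11 -19 -5 -10 -17 -14 -13 -12 -1 -18 -16 0
-14<-1: swap(5,5), lo=6 mid=6 ⇒ -11 -19 -5 -10 -17 -14 -13 -12 -1 -18 -16 0
-13<-1: swap(6,6), lo=7 mid=7 ⇒ -11 -19 -5 -10 -17 -14 -13 -12 -1 -18 -16 0
-12<-1: swap(7,7), lo=8 mid=8 ⇒ -11 -19 -5 -10 -17 -14 -13 -12 -1 -18 -16 0
-1=-1: mid=9
-18<-1: swap(8,9), lo=9 mid=10 ⇒ -11 -19 -5 -10 -17 -14 -13 -12 -18 -1 -16 0
-16<-1: swap(9,10), lo=10 mid=11 ⇒ -11 -19 -5 -10 -17 -14 -13 -12 -18 -16 -1 0
done. lo=10 hi=10; a=-11 -19 -5 -10 -17 -14 -13 -12 -18 -16 -1 0

-11 -19 -5 -10 -17 -14 -13 -12 -18 -16 -1 0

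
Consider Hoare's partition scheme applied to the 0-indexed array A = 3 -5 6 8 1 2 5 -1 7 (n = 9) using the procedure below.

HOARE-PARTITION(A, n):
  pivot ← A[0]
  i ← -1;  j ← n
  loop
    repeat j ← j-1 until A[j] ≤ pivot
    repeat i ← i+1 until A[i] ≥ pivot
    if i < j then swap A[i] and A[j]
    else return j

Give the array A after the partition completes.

-1 -5 2 1 8 6 5 3 7

pivot = A[0] = 3; i = -1, j = 9
j→7 (A[7]=-1≤3), i→0 (A[0]=3≥3); i<j, swap → -1 -5 6 8 1 2 5 3 7
j→5 (A[5]=2≤3), i→2 (A[2]=6≥3); i<j, swap → -1 -5 2 8 1 6 5 3 7
j→4 (A[4]=1≤3), i→3 (A[3]=8≥3); i<j, swap → -1 -5 2 1 8 6 5 3 7
j→3, i→4; i≥j, return j=3. A = -1 -5 2 1 8 6 5 3 7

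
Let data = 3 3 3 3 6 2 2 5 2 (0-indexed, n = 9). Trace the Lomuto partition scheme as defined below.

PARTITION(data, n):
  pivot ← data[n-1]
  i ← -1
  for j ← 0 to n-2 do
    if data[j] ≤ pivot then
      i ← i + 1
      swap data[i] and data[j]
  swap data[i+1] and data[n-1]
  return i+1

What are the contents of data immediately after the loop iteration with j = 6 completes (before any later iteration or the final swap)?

pivot = data[8] = 2; i = -1
j=0: data[0]=3 > 2 → no swap
j=1: data[1]=3 > 2 → no swap
j=2: data[2]=3 > 2 → no swap
j=3: data[3]=3 > 2 → no swap
j=4: data[4]=6 > 2 → no swap
j=5: data[5]=2 ≤ 2 → i=0, swap data[0],data[5] → 2 3 3 3 6 3 2 5 2
j=6: data[6]=2 ≤ 2 → i=1, swap data[1],data[6] → 2 2 3 3 6 3 3 5 2
(after j=6) data = 2 2 3 3 6 3 3 5 2

2 2 3 3 6 3 3 5 2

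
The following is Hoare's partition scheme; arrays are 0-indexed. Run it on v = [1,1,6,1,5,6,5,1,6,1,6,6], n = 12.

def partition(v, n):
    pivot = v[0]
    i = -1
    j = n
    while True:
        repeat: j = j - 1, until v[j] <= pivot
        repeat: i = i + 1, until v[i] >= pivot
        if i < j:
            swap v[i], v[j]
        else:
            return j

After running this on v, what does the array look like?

[1,1,1,6,5,6,5,1,6,1,6,6]

pivot = v[0] = 1; i = -1, j = 12
j→9 (v[9]=1≤1), i→0 (v[0]=1≥1); i<j, swap → [1,1,6,1,5,6,5,1,6,1,6,6]
j→7 (v[7]=1≤1), i→1 (v[1]=1≥1); i<j, swap → [1,1,6,1,5,6,5,1,6,1,6,6]
j→3 (v[3]=1≤1), i→2 (v[2]=6≥1); i<j, swap → [1,1,1,6,5,6,5,1,6,1,6,6]
j→2, i→3; i≥j, return j=2. v = [1,1,1,6,5,6,5,1,6,1,6,6]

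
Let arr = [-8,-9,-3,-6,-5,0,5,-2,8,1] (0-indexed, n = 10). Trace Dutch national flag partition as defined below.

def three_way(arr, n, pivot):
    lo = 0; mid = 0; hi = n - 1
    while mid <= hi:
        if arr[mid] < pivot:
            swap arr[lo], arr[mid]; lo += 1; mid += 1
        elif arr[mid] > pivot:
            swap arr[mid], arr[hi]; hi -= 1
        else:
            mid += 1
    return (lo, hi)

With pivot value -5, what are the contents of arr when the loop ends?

[-8,-9,-6,-5,0,5,-2,8,1,-3]

lo=0 mid=0 hi=9
-8<-5: swap(0,0), lo=1 mid=1 ⇒ [-8,-9,-3,-6,-5,0,5,-2,8,1]
-9<-5: swap(1,1), lo=2 mid=2 ⇒ [-8,-9,-3,-6,-5,0,5,-2,8,1]
-3>-5: swap(2,9), hi=8 ⇒ [-8,-9,1,-6,-5,0,5,-2,8,-3]
1>-5: swap(2,8), hi=7 ⇒ [-8,-9,8,-6,-5,0,5,-2,1,-3]
8>-5: swap(2,7), hi=6 ⇒ [-8,-9,-2,-6,-5,0,5,8,1,-3]
-2>-5: swap(2,6), hi=5 ⇒ [-8,-9,5,-6,-5,0,-2,8,1,-3]
5>-5: swap(2,5), hi=4 ⇒ [-8,-9,0,-6,-5,5,-2,8,1,-3]
0>-5: swap(2,4), hi=3 ⇒ [-8,-9,-5,-6,0,5,-2,8,1,-3]
-5=-5: mid=3
-6<-5: swap(2,3), lo=3 mid=4 ⇒ [-8,-9,-6,-5,0,5,-2,8,1,-3]
done. lo=3 hi=3; arr=[-8,-9,-6,-5,0,5,-2,8,1,-3]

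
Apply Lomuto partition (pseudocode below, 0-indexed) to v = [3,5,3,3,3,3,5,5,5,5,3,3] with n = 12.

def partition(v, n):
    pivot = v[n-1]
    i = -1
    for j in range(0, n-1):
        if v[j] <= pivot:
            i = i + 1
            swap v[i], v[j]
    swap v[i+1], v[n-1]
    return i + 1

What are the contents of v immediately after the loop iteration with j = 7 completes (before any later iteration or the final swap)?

[3,3,3,3,3,5,5,5,5,5,3,3]

pivot = v[11] = 3; i = -1
j=0: v[0]=3 ≤ 3 → i=0, swap v[0],v[0] (no change) → [3,5,3,3,3,3,5,5,5,5,3,3]
j=1: v[1]=5 > 3 → no swap
j=2: v[2]=3 ≤ 3 → i=1, swap v[1],v[2] → [3,3,5,3,3,3,5,5,5,5,3,3]
j=3: v[3]=3 ≤ 3 → i=2, swap v[2],v[3] → [3,3,3,5,3,3,5,5,5,5,3,3]
j=4: v[4]=3 ≤ 3 → i=3, swap v[3],v[4] → [3,3,3,3,5,3,5,5,5,5,3,3]
j=5: v[5]=3 ≤ 3 → i=4, swap v[4],v[5] → [3,3,3,3,3,5,5,5,5,5,3,3]
j=6: v[6]=5 > 3 → no swap
j=7: v[7]=5 > 3 → no swap
(after j=7) v = [3,3,3,3,3,5,5,5,5,5,3,3]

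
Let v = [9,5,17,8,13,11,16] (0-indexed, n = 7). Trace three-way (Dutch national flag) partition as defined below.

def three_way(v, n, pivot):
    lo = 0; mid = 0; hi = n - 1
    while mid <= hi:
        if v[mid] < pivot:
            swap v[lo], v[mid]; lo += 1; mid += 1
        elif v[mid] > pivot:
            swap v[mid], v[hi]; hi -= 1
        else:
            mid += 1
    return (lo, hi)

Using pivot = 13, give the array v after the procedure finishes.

[9,5,11,8,13,16,17]

pivot = 13; lo=0, mid=0, hi=6
v[mid]=9<13: swap v[0],v[0]; lo=1,mid=1 → [9,5,17,8,13,11,16]
v[mid]=5<13: swap v[1],v[1]; lo=2,mid=2 → [9,5,17,8,13,11,16]
v[mid]=17>13: swap v[2],v[6]; hi=5 → [9,5,16,8,13,11,17]
v[mid]=16>13: swap v[2],v[5]; hi=4 → [9,5,11,8,13,16,17]
v[mid]=11<13: swap v[2],v[2]; lo=3,mid=3 → [9,5,11,8,13,16,17]
v[mid]=8<13: swap v[3],v[3]; lo=4,mid=4 → [9,5,11,8,13,16,17]
v[mid]=13=13: mid=5
end: lo=4, hi=4; v = [9,5,11,8,13,16,17]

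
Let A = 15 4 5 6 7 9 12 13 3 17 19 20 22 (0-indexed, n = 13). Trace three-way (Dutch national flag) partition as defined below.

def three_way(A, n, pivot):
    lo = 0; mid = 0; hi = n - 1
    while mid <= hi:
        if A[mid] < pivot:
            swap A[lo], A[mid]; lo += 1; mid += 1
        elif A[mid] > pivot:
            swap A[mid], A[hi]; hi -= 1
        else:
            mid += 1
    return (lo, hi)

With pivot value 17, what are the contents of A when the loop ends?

lo=0 mid=0 hi=12
15<17: swap(0,0), lo=1 mid=1 ⇒ 15 4 5 6 7 9 12 13 3 17 19 20 22
4<17: swap(1,1), lo=2 mid=2 ⇒ 15 4 5 6 7 9 12 13 3 17 19 20 22
5<17: swap(2,2), lo=3 mid=3 ⇒ 15 4 5 6 7 9 12 13 3 17 19 20 22
6<17: swap(3,3), lo=4 mid=4 ⇒ 15 4 5 6 7 9 12 13 3 17 19 20 22
7<17: swap(4,4), lo=5 mid=5 ⇒ 15 4 5 6 7 9 12 13 3 17 19 20 22
9<17: swap(5,5), lo=6 mid=6 ⇒ 15 4 5 6 7 9 12 13 3 17 19 20 22
12<17: swap(6,6), lo=7 mid=7 ⇒ 15 4 5 6 7 9 12 13 3 17 19 20 22
13<17: swap(7,7), lo=8 mid=8 ⇒ 15 4 5 6 7 9 12 13 3 17 19 20 22
3<17: swap(8,8), lo=9 mid=9 ⇒ 15 4 5 6 7 9 12 13 3 17 19 20 22
17=17: mid=10
19>17: swap(10,12), hi=11 ⇒ 15 4 5 6 7 9 12 13 3 17 22 20 19
22>17: swap(10,11), hi=10 ⇒ 15 4 5 6 7 9 12 13 3 17 20 22 19
20>17: swap(10,10), hi=9 ⇒ 15 4 5 6 7 9 12 13 3 17 20 22 19
done. lo=9 hi=9; A=15 4 5 6 7 9 12 13 3 17 20 22 19

15 4 5 6 7 9 12 13 3 17 20 22 19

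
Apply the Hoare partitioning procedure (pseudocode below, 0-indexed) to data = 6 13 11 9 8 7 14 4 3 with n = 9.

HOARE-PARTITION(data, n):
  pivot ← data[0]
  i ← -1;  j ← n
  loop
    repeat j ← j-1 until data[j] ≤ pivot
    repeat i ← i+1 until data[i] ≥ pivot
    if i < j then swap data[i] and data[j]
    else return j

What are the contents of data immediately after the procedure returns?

pivot = data[0] = 6; i = -1, j = 9
j→8 (data[8]=3≤6), i→0 (data[0]=6≥6); i<j, swap → 3 13 11 9 8 7 14 4 6
j→7 (data[7]=4≤6), i→1 (data[1]=13≥6); i<j, swap → 3 4 11 9 8 7 14 13 6
j→1, i→2; i≥j, return j=1. data = 3 4 11 9 8 7 14 13 6

3 4 11 9 8 7 14 13 6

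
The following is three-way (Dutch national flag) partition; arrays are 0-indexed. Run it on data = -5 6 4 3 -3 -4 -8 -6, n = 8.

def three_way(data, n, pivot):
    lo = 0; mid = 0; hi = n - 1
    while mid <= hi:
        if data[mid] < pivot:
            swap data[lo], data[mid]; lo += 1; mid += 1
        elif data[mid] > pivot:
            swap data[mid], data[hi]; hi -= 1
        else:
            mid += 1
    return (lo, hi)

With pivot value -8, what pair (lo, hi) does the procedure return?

pivot = -8; lo=0, mid=0, hi=7
data[mid]=-5>-8: swap data[0],data[7]; hi=6 → -6 6 4 3 -3 -4 -8 -5
data[mid]=-6>-8: swap data[0],data[6]; hi=5 → -8 6 4 3 -3 -4 -6 -5
data[mid]=-8=-8: mid=1
data[mid]=6>-8: swap data[1],data[5]; hi=4 → -8 -4 4 3 -3 6 -6 -5
data[mid]=-4>-8: swap data[1],data[4]; hi=3 → -8 -3 4 3 -4 6 -6 -5
data[mid]=-3>-8: swap data[1],data[3]; hi=2 → -8 3 4 -3 -4 6 -6 -5
data[mid]=3>-8: swap data[1],data[2]; hi=1 → -8 4 3 -3 -4 6 -6 -5
data[mid]=4>-8: swap data[1],data[1]; hi=0 → -8 4 3 -3 -4 6 -6 -5
end: lo=0, hi=0; data = -8 4 3 -3 -4 6 -6 -5

(0, 0)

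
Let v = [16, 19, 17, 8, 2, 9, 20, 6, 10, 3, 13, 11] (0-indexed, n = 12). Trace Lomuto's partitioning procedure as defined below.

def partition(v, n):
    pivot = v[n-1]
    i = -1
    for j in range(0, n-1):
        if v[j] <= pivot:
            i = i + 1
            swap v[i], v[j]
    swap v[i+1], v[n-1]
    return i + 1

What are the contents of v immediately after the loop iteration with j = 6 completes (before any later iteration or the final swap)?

[8, 2, 9, 16, 19, 17, 20, 6, 10, 3, 13, 11]

pivot=11, i=-1
j=0: 16>11, skip
j=1: 19>11, skip
j=2: 17>11, skip
j=3: 8≤11, i=0, swap(0,3) ⇒ [8, 19, 17, 16, 2, 9, 20, 6, 10, 3, 13, 11]
j=4: 2≤11, i=1, swap(1,4) ⇒ [8, 2, 17, 16, 19, 9, 20, 6, 10, 3, 13, 11]
j=5: 9≤11, i=2, swap(2,5) ⇒ [8, 2, 9, 16, 19, 17, 20, 6, 10, 3, 13, 11]
j=6: 20>11, skip
(after j=6) v = [8, 2, 9, 16, 19, 17, 20, 6, 10, 3, 13, 11]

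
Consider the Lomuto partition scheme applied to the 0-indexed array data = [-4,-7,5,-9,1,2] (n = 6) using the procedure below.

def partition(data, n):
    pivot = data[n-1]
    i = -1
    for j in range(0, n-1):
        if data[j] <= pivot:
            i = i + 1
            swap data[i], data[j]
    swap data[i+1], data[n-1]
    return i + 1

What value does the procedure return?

pivot=2, i=-1
j=0: -4≤2, i=0, swap(0,0) ⇒ [-4,-7,5,-9,1,2]
j=1: -7≤2, i=1, swap(1,1) ⇒ [-4,-7,5,-9,1,2]
j=2: 5>2, skip
j=3: -9≤2, i=2, swap(2,3) ⇒ [-4,-7,-9,5,1,2]
j=4: 1≤2, i=3, swap(3,4) ⇒ [-4,-7,-9,1,5,2]
swap(4,5) ⇒ [-4,-7,-9,1,2,5]; return 4

4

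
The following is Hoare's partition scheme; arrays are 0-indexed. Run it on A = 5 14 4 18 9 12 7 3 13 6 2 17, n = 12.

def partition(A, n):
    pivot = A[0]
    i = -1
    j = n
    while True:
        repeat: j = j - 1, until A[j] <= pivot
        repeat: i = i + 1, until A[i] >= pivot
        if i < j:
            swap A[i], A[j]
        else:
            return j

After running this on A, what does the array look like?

pivot = A[0] = 5; i = -1, j = 12
j→10 (A[10]=2≤5), i→0 (A[0]=5≥5); i<j, swap → 2 14 4 18 9 12 7 3 13 6 5 17
j→7 (A[7]=3≤5), i→1 (A[1]=14≥5); i<j, swap → 2 3 4 18 9 12 7 14 13 6 5 17
j→2, i→3; i≥j, return j=2. A = 2 3 4 18 9 12 7 14 13 6 5 17

2 3 4 18 9 12 7 14 13 6 5 17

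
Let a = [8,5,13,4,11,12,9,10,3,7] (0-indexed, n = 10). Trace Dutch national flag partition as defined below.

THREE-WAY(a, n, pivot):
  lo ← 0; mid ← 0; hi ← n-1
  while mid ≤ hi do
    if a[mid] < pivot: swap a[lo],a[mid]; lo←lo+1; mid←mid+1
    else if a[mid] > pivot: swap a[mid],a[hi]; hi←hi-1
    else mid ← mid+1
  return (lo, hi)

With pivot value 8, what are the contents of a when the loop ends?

lo=0 mid=0 hi=9
8=8: mid=1
5<8: swap(0,1), lo=1 mid=2 ⇒ [5,8,13,4,11,12,9,10,3,7]
13>8: swap(2,9), hi=8 ⇒ [5,8,7,4,11,12,9,10,3,13]
7<8: swap(1,2), lo=2 mid=3 ⇒ [5,7,8,4,11,12,9,10,3,13]
4<8: swap(2,3), lo=3 mid=4 ⇒ [5,7,4,8,11,12,9,10,3,13]
11>8: swap(4,8), hi=7 ⇒ [5,7,4,8,3,12,9,10,11,13]
3<8: swap(3,4), lo=4 mid=5 ⇒ [5,7,4,3,8,12,9,10,11,13]
12>8: swap(5,7), hi=6 ⇒ [5,7,4,3,8,10,9,12,11,13]
10>8: swap(5,6), hi=5 ⇒ [5,7,4,3,8,9,10,12,11,13]
9>8: swap(5,5), hi=4 ⇒ [5,7,4,3,8,9,10,12,11,13]
done. lo=4 hi=4; a=[5,7,4,3,8,9,10,12,11,13]

[5,7,4,3,8,9,10,12,11,13]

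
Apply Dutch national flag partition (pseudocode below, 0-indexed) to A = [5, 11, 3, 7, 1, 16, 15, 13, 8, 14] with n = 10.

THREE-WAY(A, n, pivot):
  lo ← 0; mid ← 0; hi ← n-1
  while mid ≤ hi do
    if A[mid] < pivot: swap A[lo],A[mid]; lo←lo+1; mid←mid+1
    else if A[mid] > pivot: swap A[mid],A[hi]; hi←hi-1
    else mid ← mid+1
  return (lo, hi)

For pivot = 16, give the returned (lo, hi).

(9, 9)

pivot = 16; lo=0, mid=0, hi=9
A[mid]=5<16: swap A[0],A[0]; lo=1,mid=1 → [5, 11, 3, 7, 1, 16, 15, 13, 8, 14]
A[mid]=11<16: swap A[1],A[1]; lo=2,mid=2 → [5, 11, 3, 7, 1, 16, 15, 13, 8, 14]
A[mid]=3<16: swap A[2],A[2]; lo=3,mid=3 → [5, 11, 3, 7, 1, 16, 15, 13, 8, 14]
A[mid]=7<16: swap A[3],A[3]; lo=4,mid=4 → [5, 11, 3, 7, 1, 16, 15, 13, 8, 14]
A[mid]=1<16: swap A[4],A[4]; lo=5,mid=5 → [5, 11, 3, 7, 1, 16, 15, 13, 8, 14]
A[mid]=16=16: mid=6
A[mid]=15<16: swap A[5],A[6]; lo=6,mid=7 → [5, 11, 3, 7, 1, 15, 16, 13, 8, 14]
A[mid]=13<16: swap A[6],A[7]; lo=7,mid=8 → [5, 11, 3, 7, 1, 15, 13, 16, 8, 14]
A[mid]=8<16: swap A[7],A[8]; lo=8,mid=9 → [5, 11, 3, 7, 1, 15, 13, 8, 16, 14]
A[mid]=14<16: swap A[8],A[9]; lo=9,mid=10 → [5, 11, 3, 7, 1, 15, 13, 8, 14, 16]
end: lo=9, hi=9; A = [5, 11, 3, 7, 1, 15, 13, 8, 14, 16]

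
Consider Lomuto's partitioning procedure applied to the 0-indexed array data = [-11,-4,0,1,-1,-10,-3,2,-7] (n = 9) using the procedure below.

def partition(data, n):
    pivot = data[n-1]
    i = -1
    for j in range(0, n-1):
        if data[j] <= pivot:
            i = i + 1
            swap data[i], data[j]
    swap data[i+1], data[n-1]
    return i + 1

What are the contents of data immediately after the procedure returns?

pivot=-7, i=-1
j=0: -11≤-7, i=0, swap(0,0) ⇒ [-11,-4,0,1,-1,-10,-3,2,-7]
j=1: -4>-7, skip
j=2: 0>-7, skip
j=3: 1>-7, skip
j=4: -1>-7, skip
j=5: -10≤-7, i=1, swap(1,5) ⇒ [-11,-10,0,1,-1,-4,-3,2,-7]
j=6: -3>-7, skip
j=7: 2>-7, skip
swap(2,8) ⇒ [-11,-10,-7,1,-1,-4,-3,2,0]; return 2

[-11,-10,-7,1,-1,-4,-3,2,0]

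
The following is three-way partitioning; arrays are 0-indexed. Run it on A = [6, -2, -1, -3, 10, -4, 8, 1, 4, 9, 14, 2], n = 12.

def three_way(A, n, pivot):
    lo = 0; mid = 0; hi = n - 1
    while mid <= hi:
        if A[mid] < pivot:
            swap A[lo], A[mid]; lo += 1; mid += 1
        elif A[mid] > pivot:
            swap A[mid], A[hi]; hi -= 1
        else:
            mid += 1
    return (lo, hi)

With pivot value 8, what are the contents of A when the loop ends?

[6, -2, -1, -3, 2, -4, 1, 4, 8, 14, 9, 10]

pivot = 8; lo=0, mid=0, hi=11
A[mid]=6<8: swap A[0],A[0]; lo=1,mid=1 → [6, -2, -1, -3, 10, -4, 8, 1, 4, 9, 14, 2]
A[mid]=-2<8: swap A[1],A[1]; lo=2,mid=2 → [6, -2, -1, -3, 10, -4, 8, 1, 4, 9, 14, 2]
A[mid]=-1<8: swap A[2],A[2]; lo=3,mid=3 → [6, -2, -1, -3, 10, -4, 8, 1, 4, 9, 14, 2]
A[mid]=-3<8: swap A[3],A[3]; lo=4,mid=4 → [6, -2, -1, -3, 10, -4, 8, 1, 4, 9, 14, 2]
A[mid]=10>8: swap A[4],A[11]; hi=10 → [6, -2, -1, -3, 2, -4, 8, 1, 4, 9, 14, 10]
A[mid]=2<8: swap A[4],A[4]; lo=5,mid=5 → [6, -2, -1, -3, 2, -4, 8, 1, 4, 9, 14, 10]
A[mid]=-4<8: swap A[5],A[5]; lo=6,mid=6 → [6, -2, -1, -3, 2, -4, 8, 1, 4, 9, 14, 10]
A[mid]=8=8: mid=7
A[mid]=1<8: swap A[6],A[7]; lo=7,mid=8 → [6, -2, -1, -3, 2, -4, 1, 8, 4, 9, 14, 10]
A[mid]=4<8: swap A[7],A[8]; lo=8,mid=9 → [6, -2, -1, -3, 2, -4, 1, 4, 8, 9, 14, 10]
A[mid]=9>8: swap A[9],A[10]; hi=9 → [6, -2, -1, -3, 2, -4, 1, 4, 8, 14, 9, 10]
A[mid]=14>8: swap A[9],A[9]; hi=8 → [6, -2, -1, -3, 2, -4, 1, 4, 8, 14, 9, 10]
end: lo=8, hi=8; A = [6, -2, -1, -3, 2, -4, 1, 4, 8, 14, 9, 10]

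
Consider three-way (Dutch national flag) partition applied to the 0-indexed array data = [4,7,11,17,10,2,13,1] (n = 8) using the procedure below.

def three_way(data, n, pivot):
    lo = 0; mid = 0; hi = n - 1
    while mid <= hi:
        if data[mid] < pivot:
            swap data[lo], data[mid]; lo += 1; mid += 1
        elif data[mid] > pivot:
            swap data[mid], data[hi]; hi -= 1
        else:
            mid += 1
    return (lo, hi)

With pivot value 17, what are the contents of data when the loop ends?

pivot = 17; lo=0, mid=0, hi=7
data[mid]=4<17: swap data[0],data[0]; lo=1,mid=1 → [4,7,11,17,10,2,13,1]
data[mid]=7<17: swap data[1],data[1]; lo=2,mid=2 → [4,7,11,17,10,2,13,1]
data[mid]=11<17: swap data[2],data[2]; lo=3,mid=3 → [4,7,11,17,10,2,13,1]
data[mid]=17=17: mid=4
data[mid]=10<17: swap data[3],data[4]; lo=4,mid=5 → [4,7,11,10,17,2,13,1]
data[mid]=2<17: swap data[4],data[5]; lo=5,mid=6 → [4,7,11,10,2,17,13,1]
data[mid]=13<17: swap data[5],data[6]; lo=6,mid=7 → [4,7,11,10,2,13,17,1]
data[mid]=1<17: swap data[6],data[7]; lo=7,mid=8 → [4,7,11,10,2,13,1,17]
end: lo=7, hi=7; data = [4,7,11,10,2,13,1,17]

[4,7,11,10,2,13,1,17]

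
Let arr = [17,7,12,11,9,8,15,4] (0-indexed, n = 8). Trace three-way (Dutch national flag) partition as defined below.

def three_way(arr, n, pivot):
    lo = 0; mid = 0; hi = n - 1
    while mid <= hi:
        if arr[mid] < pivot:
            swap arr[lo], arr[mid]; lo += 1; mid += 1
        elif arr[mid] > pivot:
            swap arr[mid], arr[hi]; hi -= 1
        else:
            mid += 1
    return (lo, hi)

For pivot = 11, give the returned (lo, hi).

(4, 4)

pivot = 11; lo=0, mid=0, hi=7
arr[mid]=17>11: swap arr[0],arr[7]; hi=6 → [4,7,12,11,9,8,15,17]
arr[mid]=4<11: swap arr[0],arr[0]; lo=1,mid=1 → [4,7,12,11,9,8,15,17]
arr[mid]=7<11: swap arr[1],arr[1]; lo=2,mid=2 → [4,7,12,11,9,8,15,17]
arr[mid]=12>11: swap arr[2],arr[6]; hi=5 → [4,7,15,11,9,8,12,17]
arr[mid]=15>11: swap arr[2],arr[5]; hi=4 → [4,7,8,11,9,15,12,17]
arr[mid]=8<11: swap arr[2],arr[2]; lo=3,mid=3 → [4,7,8,11,9,15,12,17]
arr[mid]=11=11: mid=4
arr[mid]=9<11: swap arr[3],arr[4]; lo=4,mid=5 → [4,7,8,9,11,15,12,17]
end: lo=4, hi=4; arr = [4,7,8,9,11,15,12,17]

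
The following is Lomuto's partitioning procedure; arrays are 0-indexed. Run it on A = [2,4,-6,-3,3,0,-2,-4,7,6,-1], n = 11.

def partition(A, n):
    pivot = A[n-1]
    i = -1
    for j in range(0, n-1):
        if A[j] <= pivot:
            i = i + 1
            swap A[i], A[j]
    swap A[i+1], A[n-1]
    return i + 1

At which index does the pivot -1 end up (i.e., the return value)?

4

pivot = A[10] = -1; i = -1
j=0: A[0]=2 > -1 → no swap
j=1: A[1]=4 > -1 → no swap
j=2: A[2]=-6 ≤ -1 → i=0, swap A[0],A[2] → [-6,4,2,-3,3,0,-2,-4,7,6,-1]
j=3: A[3]=-3 ≤ -1 → i=1, swap A[1],A[3] → [-6,-3,2,4,3,0,-2,-4,7,6,-1]
j=4: A[4]=3 > -1 → no swap
j=5: A[5]=0 > -1 → no swap
j=6: A[6]=-2 ≤ -1 → i=2, swap A[2],A[6] → [-6,-3,-2,4,3,0,2,-4,7,6,-1]
j=7: A[7]=-4 ≤ -1 → i=3, swap A[3],A[7] → [-6,-3,-2,-4,3,0,2,4,7,6,-1]
j=8: A[8]=7 > -1 → no swap
j=9: A[9]=6 > -1 → no swap
final swap A[4],A[10] → [-6,-3,-2,-4,-1,0,2,4,7,6,3]; return 4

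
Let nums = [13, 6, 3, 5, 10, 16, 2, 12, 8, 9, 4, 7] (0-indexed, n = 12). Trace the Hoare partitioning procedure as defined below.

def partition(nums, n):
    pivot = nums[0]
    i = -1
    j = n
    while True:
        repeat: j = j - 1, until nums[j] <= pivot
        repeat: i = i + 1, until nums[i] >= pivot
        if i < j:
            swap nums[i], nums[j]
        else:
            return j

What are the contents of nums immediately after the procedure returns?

pivot = nums[0] = 13; i = -1, j = 12
j→11 (nums[11]=7≤13), i→0 (nums[0]=13≥13); i<j, swap → [7, 6, 3, 5, 10, 16, 2, 12, 8, 9, 4, 13]
j→10 (nums[10]=4≤13), i→5 (nums[5]=16≥13); i<j, swap → [7, 6, 3, 5, 10, 4, 2, 12, 8, 9, 16, 13]
j→9, i→10; i≥j, return j=9. nums = [7, 6, 3, 5, 10, 4, 2, 12, 8, 9, 16, 13]

[7, 6, 3, 5, 10, 4, 2, 12, 8, 9, 16, 13]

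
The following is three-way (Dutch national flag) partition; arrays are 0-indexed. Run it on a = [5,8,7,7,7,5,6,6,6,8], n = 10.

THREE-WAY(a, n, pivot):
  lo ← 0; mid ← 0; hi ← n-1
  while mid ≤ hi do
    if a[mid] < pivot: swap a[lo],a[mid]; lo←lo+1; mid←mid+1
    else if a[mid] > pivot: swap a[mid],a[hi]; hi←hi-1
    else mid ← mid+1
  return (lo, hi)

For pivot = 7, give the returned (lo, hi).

(5, 7)

lo=0 mid=0 hi=9
5<7: swap(0,0), lo=1 mid=1 ⇒ [5,8,7,7,7,5,6,6,6,8]
8>7: swap(1,9), hi=8 ⇒ [5,8,7,7,7,5,6,6,6,8]
8>7: swap(1,8), hi=7 ⇒ [5,6,7,7,7,5,6,6,8,8]
6<7: swap(1,1), lo=2 mid=2 ⇒ [5,6,7,7,7,5,6,6,8,8]
7=7: mid=3
7=7: mid=4
7=7: mid=5
5<7: swap(2,5), lo=3 mid=6 ⇒ [5,6,5,7,7,7,6,6,8,8]
6<7: swap(3,6), lo=4 mid=7 ⇒ [5,6,5,6,7,7,7,6,8,8]
6<7: swap(4,7), lo=5 mid=8 ⇒ [5,6,5,6,6,7,7,7,8,8]
done. lo=5 hi=7; a=[5,6,5,6,6,7,7,7,8,8]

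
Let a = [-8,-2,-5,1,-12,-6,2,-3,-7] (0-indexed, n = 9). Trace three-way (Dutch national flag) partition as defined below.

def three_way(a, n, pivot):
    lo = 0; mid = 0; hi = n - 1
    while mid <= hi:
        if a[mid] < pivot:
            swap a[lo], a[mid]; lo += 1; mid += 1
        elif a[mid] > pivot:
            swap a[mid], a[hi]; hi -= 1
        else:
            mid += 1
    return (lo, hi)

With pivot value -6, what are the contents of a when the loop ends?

pivot = -6; lo=0, mid=0, hi=8
a[mid]=-8<-6: swap a[0],a[0]; lo=1,mid=1 → [-8,-2,-5,1,-12,-6,2,-3,-7]
a[mid]=-2>-6: swap a[1],a[8]; hi=7 → [-8,-7,-5,1,-12,-6,2,-3,-2]
a[mid]=-7<-6: swap a[1],a[1]; lo=2,mid=2 → [-8,-7,-5,1,-12,-6,2,-3,-2]
a[mid]=-5>-6: swap a[2],a[7]; hi=6 → [-8,-7,-3,1,-12,-6,2,-5,-2]
a[mid]=-3>-6: swap a[2],a[6]; hi=5 → [-8,-7,2,1,-12,-6,-3,-5,-2]
a[mid]=2>-6: swap a[2],a[5]; hi=4 → [-8,-7,-6,1,-12,2,-3,-5,-2]
a[mid]=-6=-6: mid=3
a[mid]=1>-6: swap a[3],a[4]; hi=3 → [-8,-7,-6,-12,1,2,-3,-5,-2]
a[mid]=-12<-6: swap a[2],a[3]; lo=3,mid=4 → [-8,-7,-12,-6,1,2,-3,-5,-2]
end: lo=3, hi=3; a = [-8,-7,-12,-6,1,2,-3,-5,-2]

[-8,-7,-12,-6,1,2,-3,-5,-2]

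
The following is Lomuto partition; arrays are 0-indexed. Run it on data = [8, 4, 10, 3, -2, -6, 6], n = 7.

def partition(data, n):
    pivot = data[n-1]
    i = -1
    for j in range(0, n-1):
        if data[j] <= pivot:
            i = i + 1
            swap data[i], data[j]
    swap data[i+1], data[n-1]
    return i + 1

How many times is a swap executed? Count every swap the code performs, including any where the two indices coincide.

5

pivot=6, i=-1
j=0: 8>6, skip
j=1: 4≤6, i=0, swap(0,1) ⇒ [4, 8, 10, 3, -2, -6, 6]
j=2: 10>6, skip
j=3: 3≤6, i=1, swap(1,3) ⇒ [4, 3, 10, 8, -2, -6, 6]
j=4: -2≤6, i=2, swap(2,4) ⇒ [4, 3, -2, 8, 10, -6, 6]
j=5: -6≤6, i=3, swap(3,5) ⇒ [4, 3, -2, -6, 10, 8, 6]
swap(4,6) ⇒ [4, 3, -2, -6, 6, 8, 10]; return 4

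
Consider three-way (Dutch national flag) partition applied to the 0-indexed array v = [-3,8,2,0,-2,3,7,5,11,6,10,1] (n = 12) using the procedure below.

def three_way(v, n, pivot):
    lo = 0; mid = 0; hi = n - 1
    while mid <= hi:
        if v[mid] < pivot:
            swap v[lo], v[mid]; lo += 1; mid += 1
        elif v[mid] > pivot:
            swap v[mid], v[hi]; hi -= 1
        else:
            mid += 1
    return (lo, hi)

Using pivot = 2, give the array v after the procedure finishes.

lo=0 mid=0 hi=11
-3<2: swap(0,0), lo=1 mid=1 ⇒ [-3,8,2,0,-2,3,7,5,11,6,10,1]
8>2: swap(1,11), hi=10 ⇒ [-3,1,2,0,-2,3,7,5,11,6,10,8]
1<2: swap(1,1), lo=2 mid=2 ⇒ [-3,1,2,0,-2,3,7,5,11,6,10,8]
2=2: mid=3
0<2: swap(2,3), lo=3 mid=4 ⇒ [-3,1,0,2,-2,3,7,5,11,6,10,8]
-2<2: swap(3,4), lo=4 mid=5 ⇒ [-3,1,0,-2,2,3,7,5,11,6,10,8]
3>2: swap(5,10), hi=9 ⇒ [-3,1,0,-2,2,10,7,5,11,6,3,8]
10>2: swap(5,9), hi=8 ⇒ [-3,1,0,-2,2,6,7,5,11,10,3,8]
6>2: swap(5,8), hi=7 ⇒ [-3,1,0,-2,2,11,7,5,6,10,3,8]
11>2: swap(5,7), hi=6 ⇒ [-3,1,0,-2,2,5,7,11,6,10,3,8]
5>2: swap(5,6), hi=5 ⇒ [-3,1,0,-2,2,7,5,11,6,10,3,8]
7>2: swap(5,5), hi=4 ⇒ [-3,1,0,-2,2,7,5,11,6,10,3,8]
done. lo=4 hi=4; v=[-3,1,0,-2,2,7,5,11,6,10,3,8]

[-3,1,0,-2,2,7,5,11,6,10,3,8]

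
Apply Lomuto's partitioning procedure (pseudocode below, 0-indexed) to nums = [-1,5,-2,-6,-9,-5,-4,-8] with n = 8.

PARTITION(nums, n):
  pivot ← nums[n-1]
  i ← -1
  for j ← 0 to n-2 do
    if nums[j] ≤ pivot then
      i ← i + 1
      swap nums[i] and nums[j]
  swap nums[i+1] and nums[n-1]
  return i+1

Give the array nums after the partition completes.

pivot=-8, i=-1
j=0: -1>-8, skip
j=1: 5>-8, skip
j=2: -2>-8, skip
j=3: -6>-8, skip
j=4: -9≤-8, i=0, swap(0,4) ⇒ [-9,5,-2,-6,-1,-5,-4,-8]
j=5: -5>-8, skip
j=6: -4>-8, skip
swap(1,7) ⇒ [-9,-8,-2,-6,-1,-5,-4,5]; return 1

[-9,-8,-2,-6,-1,-5,-4,5]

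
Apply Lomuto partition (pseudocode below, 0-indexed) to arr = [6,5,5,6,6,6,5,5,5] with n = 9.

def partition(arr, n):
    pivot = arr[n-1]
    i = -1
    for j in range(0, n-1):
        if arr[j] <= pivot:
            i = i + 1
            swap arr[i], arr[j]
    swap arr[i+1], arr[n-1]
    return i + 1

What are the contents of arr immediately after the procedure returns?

pivot = arr[8] = 5; i = -1
j=0: arr[0]=6 > 5 → no swap
j=1: arr[1]=5 ≤ 5 → i=0, swap arr[0],arr[1] → [5,6,5,6,6,6,5,5,5]
j=2: arr[2]=5 ≤ 5 → i=1, swap arr[1],arr[2] → [5,5,6,6,6,6,5,5,5]
j=3: arr[3]=6 > 5 → no swap
j=4: arr[4]=6 > 5 → no swap
j=5: arr[5]=6 > 5 → no swap
j=6: arr[6]=5 ≤ 5 → i=2, swap arr[2],arr[6] → [5,5,5,6,6,6,6,5,5]
j=7: arr[7]=5 ≤ 5 → i=3, swap arr[3],arr[7] → [5,5,5,5,6,6,6,6,5]
final swap arr[4],arr[8] → [5,5,5,5,5,6,6,6,6]; return 4

[5,5,5,5,5,6,6,6,6]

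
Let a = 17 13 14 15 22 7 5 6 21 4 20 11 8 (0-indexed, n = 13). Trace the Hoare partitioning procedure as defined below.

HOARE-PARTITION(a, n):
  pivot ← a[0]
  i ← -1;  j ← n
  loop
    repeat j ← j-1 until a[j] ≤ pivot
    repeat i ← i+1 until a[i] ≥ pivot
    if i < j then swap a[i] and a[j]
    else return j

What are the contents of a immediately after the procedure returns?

pivot = a[0] = 17; i = -1, j = 13
j→12 (a[12]=8≤17), i→0 (a[0]=17≥17); i<j, swap → 8 13 14 15 22 7 5 6 21 4 20 11 17
j→11 (a[11]=11≤17), i→4 (a[4]=22≥17); i<j, swap → 8 13 14 15 11 7 5 6 21 4 20 22 17
j→9 (a[9]=4≤17), i→8 (a[8]=21≥17); i<j, swap → 8 13 14 15 11 7 5 6 4 21 20 22 17
j→8, i→9; i≥j, return j=8. a = 8 13 14 15 11 7 5 6 4 21 20 22 17

8 13 14 15 11 7 5 6 4 21 20 22 17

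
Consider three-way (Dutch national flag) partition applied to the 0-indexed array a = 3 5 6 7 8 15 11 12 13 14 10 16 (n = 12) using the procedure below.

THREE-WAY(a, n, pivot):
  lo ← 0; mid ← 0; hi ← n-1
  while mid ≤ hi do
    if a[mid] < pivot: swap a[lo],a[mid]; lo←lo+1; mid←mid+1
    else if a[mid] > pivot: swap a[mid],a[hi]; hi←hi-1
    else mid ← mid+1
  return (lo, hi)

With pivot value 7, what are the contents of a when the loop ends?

lo=0 mid=0 hi=11
3<7: swap(0,0), lo=1 mid=1 ⇒ 3 5 6 7 8 15 11 12 13 14 10 16
5<7: swap(1,1), lo=2 mid=2 ⇒ 3 5 6 7 8 15 11 12 13 14 10 16
6<7: swap(2,2), lo=3 mid=3 ⇒ 3 5 6 7 8 15 11 12 13 14 10 16
7=7: mid=4
8>7: swap(4,11), hi=10 ⇒ 3 5 6 7 16 15 11 12 13 14 10 8
16>7: swap(4,10), hi=9 ⇒ 3 5 6 7 10 15 11 12 13 14 16 8
10>7: swap(4,9), hi=8 ⇒ 3 5 6 7 14 15 11 12 13 10 16 8
14>7: swap(4,8), hi=7 ⇒ 3 5 6 7 13 15 11 12 14 10 16 8
13>7: swap(4,7), hi=6 ⇒ 3 5 6 7 12 15 11 13 14 10 16 8
12>7: swap(4,6), hi=5 ⇒ 3 5 6 7 11 15 12 13 14 10 16 8
11>7: swap(4,5), hi=4 ⇒ 3 5 6 7 15 11 12 13 14 10 16 8
15>7: swap(4,4), hi=3 ⇒ 3 5 6 7 15 11 12 13 14 10 16 8
done. lo=3 hi=3; a=3 5 6 7 15 11 12 13 14 10 16 8

3 5 6 7 15 11 12 13 14 10 16 8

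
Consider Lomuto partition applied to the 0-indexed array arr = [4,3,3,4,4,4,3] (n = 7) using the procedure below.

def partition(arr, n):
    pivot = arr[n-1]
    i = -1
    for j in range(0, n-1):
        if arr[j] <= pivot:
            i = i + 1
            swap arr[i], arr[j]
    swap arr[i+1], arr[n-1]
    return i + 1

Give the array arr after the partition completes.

pivot=3, i=-1
j=0: 4>3, skip
j=1: 3≤3, i=0, swap(0,1) ⇒ [3,4,3,4,4,4,3]
j=2: 3≤3, i=1, swap(1,2) ⇒ [3,3,4,4,4,4,3]
j=3: 4>3, skip
j=4: 4>3, skip
j=5: 4>3, skip
swap(2,6) ⇒ [3,3,3,4,4,4,4]; return 2

[3,3,3,4,4,4,4]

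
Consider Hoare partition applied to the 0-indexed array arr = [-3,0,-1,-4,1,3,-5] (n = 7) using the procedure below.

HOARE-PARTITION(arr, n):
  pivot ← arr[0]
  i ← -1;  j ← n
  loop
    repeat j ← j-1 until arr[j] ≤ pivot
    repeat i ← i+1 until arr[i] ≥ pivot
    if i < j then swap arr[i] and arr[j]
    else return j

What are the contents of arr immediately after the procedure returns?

[-5,-4,-1,0,1,3,-3]

pivot = arr[0] = -3; i = -1, j = 7
j→6 (arr[6]=-5≤-3), i→0 (arr[0]=-3≥-3); i<j, swap → [-5,0,-1,-4,1,3,-3]
j→3 (arr[3]=-4≤-3), i→1 (arr[1]=0≥-3); i<j, swap → [-5,-4,-1,0,1,3,-3]
j→1, i→2; i≥j, return j=1. arr = [-5,-4,-1,0,1,3,-3]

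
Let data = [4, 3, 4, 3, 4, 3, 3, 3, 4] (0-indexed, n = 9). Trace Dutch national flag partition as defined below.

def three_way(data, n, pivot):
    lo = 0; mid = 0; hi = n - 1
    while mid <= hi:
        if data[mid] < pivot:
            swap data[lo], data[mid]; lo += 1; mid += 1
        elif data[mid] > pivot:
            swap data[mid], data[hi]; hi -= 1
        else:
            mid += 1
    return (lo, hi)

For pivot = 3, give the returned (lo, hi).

(0, 4)

lo=0 mid=0 hi=8
4>3: swap(0,8), hi=7 ⇒ [4, 3, 4, 3, 4, 3, 3, 3, 4]
4>3: swap(0,7), hi=6 ⇒ [3, 3, 4, 3, 4, 3, 3, 4, 4]
3=3: mid=1
3=3: mid=2
4>3: swap(2,6), hi=5 ⇒ [3, 3, 3, 3, 4, 3, 4, 4, 4]
3=3: mid=3
3=3: mid=4
4>3: swap(4,5), hi=4 ⇒ [3, 3, 3, 3, 3, 4, 4, 4, 4]
3=3: mid=5
done. lo=0 hi=4; data=[3, 3, 3, 3, 3, 4, 4, 4, 4]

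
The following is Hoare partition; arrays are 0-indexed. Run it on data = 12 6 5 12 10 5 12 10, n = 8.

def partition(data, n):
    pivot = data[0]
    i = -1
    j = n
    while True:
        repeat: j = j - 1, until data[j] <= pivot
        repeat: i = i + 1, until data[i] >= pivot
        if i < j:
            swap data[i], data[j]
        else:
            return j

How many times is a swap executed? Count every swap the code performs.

2

pivot=12
j stops at 7 (10), i stops at 0 (12); swap ⇒ 10 6 5 12 10 5 12 12
j stops at 6 (12), i stops at 3 (12); swap ⇒ 10 6 5 12 10 5 12 12
j stops at 5, i stops at 6; i≥j ⇒ return 5. data=10 6 5 12 10 5 12 12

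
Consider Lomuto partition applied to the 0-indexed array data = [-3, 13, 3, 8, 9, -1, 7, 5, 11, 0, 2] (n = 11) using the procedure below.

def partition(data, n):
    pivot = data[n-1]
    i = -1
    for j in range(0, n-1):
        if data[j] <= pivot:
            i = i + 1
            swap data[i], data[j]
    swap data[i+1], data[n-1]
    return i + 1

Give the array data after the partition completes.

[-3, -1, 0, 2, 9, 13, 7, 5, 11, 3, 8]

pivot = data[10] = 2; i = -1
j=0: data[0]=-3 ≤ 2 → i=0, swap data[0],data[0] (no change) → [-3, 13, 3, 8, 9, -1, 7, 5, 11, 0, 2]
j=1: data[1]=13 > 2 → no swap
j=2: data[2]=3 > 2 → no swap
j=3: data[3]=8 > 2 → no swap
j=4: data[4]=9 > 2 → no swap
j=5: data[5]=-1 ≤ 2 → i=1, swap data[1],data[5] → [-3, -1, 3, 8, 9, 13, 7, 5, 11, 0, 2]
j=6: data[6]=7 > 2 → no swap
j=7: data[7]=5 > 2 → no swap
j=8: data[8]=11 > 2 → no swap
j=9: data[9]=0 ≤ 2 → i=2, swap data[2],data[9] → [-3, -1, 0, 8, 9, 13, 7, 5, 11, 3, 2]
final swap data[3],data[10] → [-3, -1, 0, 2, 9, 13, 7, 5, 11, 3, 8]; return 3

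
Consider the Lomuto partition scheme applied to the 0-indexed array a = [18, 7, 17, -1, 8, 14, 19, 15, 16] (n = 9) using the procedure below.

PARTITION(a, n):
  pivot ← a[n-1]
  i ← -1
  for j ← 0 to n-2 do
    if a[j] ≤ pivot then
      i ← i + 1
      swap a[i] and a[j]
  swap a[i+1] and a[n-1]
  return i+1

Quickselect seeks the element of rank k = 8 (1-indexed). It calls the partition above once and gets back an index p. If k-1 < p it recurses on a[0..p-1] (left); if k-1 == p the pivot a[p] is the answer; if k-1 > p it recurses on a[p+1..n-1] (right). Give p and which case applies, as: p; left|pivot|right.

pivot = a[8] = 16; i = -1
j=0: a[0]=18 > 16 → no swap
j=1: a[1]=7 ≤ 16 → i=0, swap a[0],a[1] → [7, 18, 17, -1, 8, 14, 19, 15, 16]
j=2: a[2]=17 > 16 → no swap
j=3: a[3]=-1 ≤ 16 → i=1, swap a[1],a[3] → [7, -1, 17, 18, 8, 14, 19, 15, 16]
j=4: a[4]=8 ≤ 16 → i=2, swap a[2],a[4] → [7, -1, 8, 18, 17, 14, 19, 15, 16]
j=5: a[5]=14 ≤ 16 → i=3, swap a[3],a[5] → [7, -1, 8, 14, 17, 18, 19, 15, 16]
j=6: a[6]=19 > 16 → no swap
j=7: a[7]=15 ≤ 16 → i=4, swap a[4],a[7] → [7, -1, 8, 14, 15, 18, 19, 17, 16]
final swap a[5],a[8] → [7, -1, 8, 14, 15, 16, 19, 17, 18]; return 5
p = 5; k-1 = 7 > 5 ⇒ right

5; right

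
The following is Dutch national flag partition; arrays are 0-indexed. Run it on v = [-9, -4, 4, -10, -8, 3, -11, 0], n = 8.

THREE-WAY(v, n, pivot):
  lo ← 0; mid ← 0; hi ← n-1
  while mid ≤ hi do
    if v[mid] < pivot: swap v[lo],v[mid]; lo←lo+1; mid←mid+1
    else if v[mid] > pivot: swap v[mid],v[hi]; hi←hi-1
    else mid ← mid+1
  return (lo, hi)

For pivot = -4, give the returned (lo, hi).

(4, 4)

pivot = -4; lo=0, mid=0, hi=7
v[mid]=-9<-4: swap v[0],v[0]; lo=1,mid=1 → [-9, -4, 4, -10, -8, 3, -11, 0]
v[mid]=-4=-4: mid=2
v[mid]=4>-4: swap v[2],v[7]; hi=6 → [-9, -4, 0, -10, -8, 3, -11, 4]
v[mid]=0>-4: swap v[2],v[6]; hi=5 → [-9, -4, -11, -10, -8, 3, 0, 4]
v[mid]=-11<-4: swap v[1],v[2]; lo=2,mid=3 → [-9, -11, -4, -10, -8, 3, 0, 4]
v[mid]=-10<-4: swap v[2],v[3]; lo=3,mid=4 → [-9, -11, -10, -4, -8, 3, 0, 4]
v[mid]=-8<-4: swap v[3],v[4]; lo=4,mid=5 → [-9, -11, -10, -8, -4, 3, 0, 4]
v[mid]=3>-4: swap v[5],v[5]; hi=4 → [-9, -11, -10, -8, -4, 3, 0, 4]
end: lo=4, hi=4; v = [-9, -11, -10, -8, -4, 3, 0, 4]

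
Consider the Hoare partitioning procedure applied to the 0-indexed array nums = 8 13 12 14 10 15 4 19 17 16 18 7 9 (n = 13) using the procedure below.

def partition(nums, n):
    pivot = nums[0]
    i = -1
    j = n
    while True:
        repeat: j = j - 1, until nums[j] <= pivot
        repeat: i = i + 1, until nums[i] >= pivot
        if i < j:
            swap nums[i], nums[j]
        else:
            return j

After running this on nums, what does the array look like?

pivot=8
j stops at 11 (7), i stops at 0 (8); swap ⇒ 7 13 12 14 10 15 4 19 17 16 18 8 9
j stops at 6 (4), i stops at 1 (13); swap ⇒ 7 4 12 14 10 15 13 19 17 16 18 8 9
j stops at 1, i stops at 2; i≥j ⇒ return 1. nums=7 4 12 14 10 15 13 19 17 16 18 8 9

7 4 12 14 10 15 13 19 17 16 18 8 9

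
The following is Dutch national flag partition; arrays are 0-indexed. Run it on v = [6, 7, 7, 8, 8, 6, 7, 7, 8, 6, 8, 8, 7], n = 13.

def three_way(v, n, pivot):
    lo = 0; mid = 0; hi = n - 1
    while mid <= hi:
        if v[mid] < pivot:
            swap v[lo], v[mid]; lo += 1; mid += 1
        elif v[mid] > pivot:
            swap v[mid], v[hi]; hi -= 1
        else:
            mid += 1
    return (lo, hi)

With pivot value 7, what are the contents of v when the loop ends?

lo=0 mid=0 hi=12
6<7: swap(0,0), lo=1 mid=1 ⇒ [6, 7, 7, 8, 8, 6, 7, 7, 8, 6, 8, 8, 7]
7=7: mid=2
7=7: mid=3
8>7: swap(3,12), hi=11 ⇒ [6, 7, 7, 7, 8, 6, 7, 7, 8, 6, 8, 8, 8]
7=7: mid=4
8>7: swap(4,11), hi=10 ⇒ [6, 7, 7, 7, 8, 6, 7, 7, 8, 6, 8, 8, 8]
8>7: swap(4,10), hi=9 ⇒ [6, 7, 7, 7, 8, 6, 7, 7, 8, 6, 8, 8, 8]
8>7: swap(4,9), hi=8 ⇒ [6, 7, 7, 7, 6, 6, 7, 7, 8, 8, 8, 8, 8]
6<7: swap(1,4), lo=2 mid=5 ⇒ [6, 6, 7, 7, 7, 6, 7, 7, 8, 8, 8, 8, 8]
6<7: swap(2,5), lo=3 mid=6 ⇒ [6, 6, 6, 7, 7, 7, 7, 7, 8, 8, 8, 8, 8]
7=7: mid=7
7=7: mid=8
8>7: swap(8,8), hi=7 ⇒ [6, 6, 6, 7, 7, 7, 7, 7, 8, 8, 8, 8, 8]
done. lo=3 hi=7; v=[6, 6, 6, 7, 7, 7, 7, 7, 8, 8, 8, 8, 8]

[6, 6, 6, 7, 7, 7, 7, 7, 8, 8, 8, 8, 8]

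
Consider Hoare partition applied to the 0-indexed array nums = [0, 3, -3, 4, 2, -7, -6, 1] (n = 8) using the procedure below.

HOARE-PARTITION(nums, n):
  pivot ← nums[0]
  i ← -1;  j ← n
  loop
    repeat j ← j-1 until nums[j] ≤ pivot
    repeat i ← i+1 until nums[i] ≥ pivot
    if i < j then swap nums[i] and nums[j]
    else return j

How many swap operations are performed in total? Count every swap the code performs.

pivot = nums[0] = 0; i = -1, j = 8
j→6 (nums[6]=-6≤0), i→0 (nums[0]=0≥0); i<j, swap → [-6, 3, -3, 4, 2, -7, 0, 1]
j→5 (nums[5]=-7≤0), i→1 (nums[1]=3≥0); i<j, swap → [-6, -7, -3, 4, 2, 3, 0, 1]
j→2, i→3; i≥j, return j=2. nums = [-6, -7, -3, 4, 2, 3, 0, 1]

2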